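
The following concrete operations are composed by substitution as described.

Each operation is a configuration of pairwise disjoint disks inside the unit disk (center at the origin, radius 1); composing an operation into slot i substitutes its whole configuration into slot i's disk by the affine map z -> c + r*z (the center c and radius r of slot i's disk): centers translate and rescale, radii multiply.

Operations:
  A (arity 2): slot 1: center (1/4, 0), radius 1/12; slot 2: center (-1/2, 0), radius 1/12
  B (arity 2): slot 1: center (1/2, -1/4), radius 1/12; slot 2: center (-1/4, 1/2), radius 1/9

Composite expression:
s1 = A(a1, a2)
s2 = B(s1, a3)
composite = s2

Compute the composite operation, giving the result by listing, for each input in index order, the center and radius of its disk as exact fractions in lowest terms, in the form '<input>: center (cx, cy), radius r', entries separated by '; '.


a1: center (25/48, -1/4), radius 1/144; a2: center (11/24, -1/4), radius 1/144; a3: center (-1/4, 1/2), radius 1/9

Affine substitution under B: radii multiply and a-centers shift.
a1: after 2 affine steps, its disk has center (25/48, -1/4), radius 1/144
a2: after 2 affine steps, its disk has center (11/24, -1/4), radius 1/144
a3: after 1 affine step, its disk has center (-1/4, 1/2), radius 1/9


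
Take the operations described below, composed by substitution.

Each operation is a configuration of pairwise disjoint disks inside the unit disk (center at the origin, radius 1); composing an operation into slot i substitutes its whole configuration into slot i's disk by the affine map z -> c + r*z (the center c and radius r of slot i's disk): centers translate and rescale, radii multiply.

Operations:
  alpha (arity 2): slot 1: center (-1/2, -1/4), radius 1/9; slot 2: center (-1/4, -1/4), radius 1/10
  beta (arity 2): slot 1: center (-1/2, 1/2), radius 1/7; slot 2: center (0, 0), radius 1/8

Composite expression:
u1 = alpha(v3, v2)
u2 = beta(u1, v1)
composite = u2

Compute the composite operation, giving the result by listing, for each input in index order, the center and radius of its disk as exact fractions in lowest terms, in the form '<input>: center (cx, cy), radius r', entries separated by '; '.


v1: center (0, 0), radius 1/8; v2: center (-15/28, 13/28), radius 1/70; v3: center (-4/7, 13/28), radius 1/63


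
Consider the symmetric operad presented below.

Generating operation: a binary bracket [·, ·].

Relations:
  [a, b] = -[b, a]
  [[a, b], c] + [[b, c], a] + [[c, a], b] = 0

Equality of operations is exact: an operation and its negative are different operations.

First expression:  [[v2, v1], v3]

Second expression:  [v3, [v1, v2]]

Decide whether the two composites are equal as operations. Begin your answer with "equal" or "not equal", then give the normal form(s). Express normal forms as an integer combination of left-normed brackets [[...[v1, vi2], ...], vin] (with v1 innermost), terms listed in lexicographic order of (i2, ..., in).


equal; the common form is -[[v1, v2], v3]

The first composite normalizes to -[[v1, v2], v3]
The second composite normalizes to -[[v1, v2], v3]
Same normal form: equal.


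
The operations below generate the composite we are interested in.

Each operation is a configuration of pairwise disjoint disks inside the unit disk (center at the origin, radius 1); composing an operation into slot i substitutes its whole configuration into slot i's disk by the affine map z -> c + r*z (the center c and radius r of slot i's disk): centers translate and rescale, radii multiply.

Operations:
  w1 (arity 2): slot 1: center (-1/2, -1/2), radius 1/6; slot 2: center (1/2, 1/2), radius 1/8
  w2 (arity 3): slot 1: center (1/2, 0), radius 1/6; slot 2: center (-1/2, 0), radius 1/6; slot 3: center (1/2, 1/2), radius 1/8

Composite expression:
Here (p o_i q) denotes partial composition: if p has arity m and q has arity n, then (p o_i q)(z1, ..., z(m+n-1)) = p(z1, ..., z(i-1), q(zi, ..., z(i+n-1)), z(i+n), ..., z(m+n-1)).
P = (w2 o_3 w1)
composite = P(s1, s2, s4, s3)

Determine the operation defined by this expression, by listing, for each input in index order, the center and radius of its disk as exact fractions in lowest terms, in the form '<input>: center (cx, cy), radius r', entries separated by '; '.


Each s-disk chains the slot maps above it in w2; radii multiply.
input s1: composing its 1 substitution step yields center (1/2, 0), radius 1/6
input s2: composing its 1 substitution step yields center (-1/2, 0), radius 1/6
input s4: composing its 2 substitution steps yields center (7/16, 7/16), radius 1/48
input s3: composing its 2 substitution steps yields center (9/16, 9/16), radius 1/64

s1: center (1/2, 0), radius 1/6; s2: center (-1/2, 0), radius 1/6; s3: center (9/16, 9/16), radius 1/64; s4: center (7/16, 7/16), radius 1/48


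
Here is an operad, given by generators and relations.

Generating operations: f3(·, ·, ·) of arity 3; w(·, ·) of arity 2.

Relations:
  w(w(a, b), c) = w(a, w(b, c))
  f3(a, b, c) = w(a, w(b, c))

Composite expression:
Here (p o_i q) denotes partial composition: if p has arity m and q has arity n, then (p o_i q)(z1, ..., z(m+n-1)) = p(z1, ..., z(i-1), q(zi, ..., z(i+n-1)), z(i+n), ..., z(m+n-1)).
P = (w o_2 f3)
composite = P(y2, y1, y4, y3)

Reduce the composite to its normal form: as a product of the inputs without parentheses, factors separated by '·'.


Every regrouping of w is equal, so read the y-inputs in written order.
f3(y1, y4, y3) reduces to y1 · y4 · y3
w(y2, f3(y1, y4, y3)) reduces to y2 · y1 · y4 · y3

y2 · y1 · y4 · y3


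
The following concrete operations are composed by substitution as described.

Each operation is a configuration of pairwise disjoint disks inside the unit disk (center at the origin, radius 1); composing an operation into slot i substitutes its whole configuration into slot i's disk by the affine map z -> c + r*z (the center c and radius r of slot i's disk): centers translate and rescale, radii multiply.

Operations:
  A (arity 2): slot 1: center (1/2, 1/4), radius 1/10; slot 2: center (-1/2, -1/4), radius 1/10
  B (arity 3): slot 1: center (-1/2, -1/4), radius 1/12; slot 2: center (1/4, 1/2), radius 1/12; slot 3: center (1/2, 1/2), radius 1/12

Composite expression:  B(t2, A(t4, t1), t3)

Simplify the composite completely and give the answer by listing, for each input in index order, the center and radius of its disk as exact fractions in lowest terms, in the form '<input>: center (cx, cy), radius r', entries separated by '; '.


Follow each t-input down from B: c' goes to c + r*c', radius to r*r'.
input t2: composing its 1 substitution step yields center (-1/2, -1/4), radius 1/12
input t4: composing its 2 substitution steps yields center (7/24, 25/48), radius 1/120
input t1: composing its 2 substitution steps yields center (5/24, 23/48), radius 1/120
input t3: composing its 1 substitution step yields center (1/2, 1/2), radius 1/12

t1: center (5/24, 23/48), radius 1/120; t2: center (-1/2, -1/4), radius 1/12; t3: center (1/2, 1/2), radius 1/12; t4: center (7/24, 25/48), radius 1/120


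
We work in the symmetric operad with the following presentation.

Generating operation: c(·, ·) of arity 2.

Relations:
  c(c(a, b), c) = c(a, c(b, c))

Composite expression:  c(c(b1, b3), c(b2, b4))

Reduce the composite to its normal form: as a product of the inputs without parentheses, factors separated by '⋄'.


Associativity of c dissolves the nesting; only the b-input order survives.
c(b1, b3) flattens to b1 ⋄ b3
c(b2, b4) flattens to b2 ⋄ b4
c(c(b1, b3), c(b2, b4)) flattens to b1 ⋄ b3 ⋄ b2 ⋄ b4

b1 ⋄ b3 ⋄ b2 ⋄ b4


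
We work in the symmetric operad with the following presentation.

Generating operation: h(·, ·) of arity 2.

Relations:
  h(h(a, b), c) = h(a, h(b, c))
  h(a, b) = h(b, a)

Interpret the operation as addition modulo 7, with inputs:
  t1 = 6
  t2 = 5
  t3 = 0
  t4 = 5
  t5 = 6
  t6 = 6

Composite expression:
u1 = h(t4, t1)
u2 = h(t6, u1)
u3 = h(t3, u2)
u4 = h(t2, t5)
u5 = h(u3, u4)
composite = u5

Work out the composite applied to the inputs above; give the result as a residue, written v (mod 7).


0 (mod 7)


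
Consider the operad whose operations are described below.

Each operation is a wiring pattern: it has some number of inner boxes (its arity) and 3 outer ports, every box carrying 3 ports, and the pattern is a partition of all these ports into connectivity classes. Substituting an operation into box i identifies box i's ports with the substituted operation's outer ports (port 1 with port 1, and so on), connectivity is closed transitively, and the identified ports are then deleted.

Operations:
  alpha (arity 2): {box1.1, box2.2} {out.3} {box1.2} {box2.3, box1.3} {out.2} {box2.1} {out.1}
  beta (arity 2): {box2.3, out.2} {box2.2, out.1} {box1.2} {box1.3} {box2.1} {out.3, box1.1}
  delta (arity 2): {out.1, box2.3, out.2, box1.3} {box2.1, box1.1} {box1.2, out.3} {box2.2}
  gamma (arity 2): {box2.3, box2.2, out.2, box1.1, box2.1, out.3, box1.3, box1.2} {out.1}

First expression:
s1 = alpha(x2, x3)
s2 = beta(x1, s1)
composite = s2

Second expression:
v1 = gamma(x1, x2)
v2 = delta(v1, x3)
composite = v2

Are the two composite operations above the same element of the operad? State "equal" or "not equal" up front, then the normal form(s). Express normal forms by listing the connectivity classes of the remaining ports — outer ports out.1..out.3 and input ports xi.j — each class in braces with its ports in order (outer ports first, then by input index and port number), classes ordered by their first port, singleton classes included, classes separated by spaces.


not equal; first: {out.1} {out.2} {out.3, x1.1} {x1.2} {x1.3} {x2.1, x3.2} {x2.2} {x2.3, x3.3} {x3.1}; second: {out.1, out.2, out.3, x1.1, x1.2, x1.3, x2.1, x2.2, x2.3, x3.3} {x3.1} {x3.2}

The first composite normalizes to {out.1} {out.2} {out.3, x1.1} {x1.2} {x1.3} {x2.1, x3.2} {x2.2} {x2.3, x3.3} {x3.1}
The second composite normalizes to {out.1, out.2, out.3, x1.1, x1.2, x1.3, x2.1, x2.2, x2.3, x3.3} {x3.1} {x3.2}
Different reductions; not equal.


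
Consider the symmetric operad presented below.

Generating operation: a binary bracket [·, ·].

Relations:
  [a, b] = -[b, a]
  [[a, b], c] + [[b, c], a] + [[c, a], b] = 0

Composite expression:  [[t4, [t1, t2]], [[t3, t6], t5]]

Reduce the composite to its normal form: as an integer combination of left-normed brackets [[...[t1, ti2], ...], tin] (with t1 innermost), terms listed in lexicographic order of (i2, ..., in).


-[[[[[t1, t2], t4], t3], t6], t5] + [[[[[t1, t2], t4], t5], t3], t6] - [[[[[t1, t2], t4], t5], t6], t3] + [[[[[t1, t2], t4], t6], t3], t5]

Antisymmetry and Jacobi reduce to t1-anchored left-normed brackets.
Composite bracket: [[t4, [t1, t2]], [[t3, t6], t5]]
Under [a, b] = ab - ba we get 32 signed associative words (2^5 = 32).
The t1-initial words carry the normal form:
  t1t2t4t3t6t5 appears with sign -1, giving the term -[[[[[t1, t2], t4], t3], t6], t5]
  t1t2t4t5t3t6 appears with sign +1, giving the term +[[[[[t1, t2], t4], t5], t3], t6]
  t1t2t4t5t6t3 appears with sign -1, giving the term -[[[[[t1, t2], t4], t5], t6], t3]
  t1t2t4t6t3t5 appears with sign +1, giving the term +[[[[[t1, t2], t4], t6], t3], t5]


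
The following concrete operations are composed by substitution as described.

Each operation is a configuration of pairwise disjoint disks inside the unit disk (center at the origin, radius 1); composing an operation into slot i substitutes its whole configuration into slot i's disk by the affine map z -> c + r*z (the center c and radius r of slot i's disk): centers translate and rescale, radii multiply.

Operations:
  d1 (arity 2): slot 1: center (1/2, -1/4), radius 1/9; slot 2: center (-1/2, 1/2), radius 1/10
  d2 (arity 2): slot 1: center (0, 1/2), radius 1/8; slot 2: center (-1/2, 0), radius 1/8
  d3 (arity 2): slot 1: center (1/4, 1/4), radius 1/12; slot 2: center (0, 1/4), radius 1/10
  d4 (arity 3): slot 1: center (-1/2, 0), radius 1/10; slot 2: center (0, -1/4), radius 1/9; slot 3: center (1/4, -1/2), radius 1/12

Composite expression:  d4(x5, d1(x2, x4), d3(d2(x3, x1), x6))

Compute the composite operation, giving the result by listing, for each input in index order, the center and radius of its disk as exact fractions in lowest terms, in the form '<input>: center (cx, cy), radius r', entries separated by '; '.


x1: center (77/288, -23/48), radius 1/1152; x2: center (1/18, -5/18), radius 1/81; x3: center (13/48, -137/288), radius 1/1152; x4: center (-1/18, -7/36), radius 1/90; x5: center (-1/2, 0), radius 1/10; x6: center (1/4, -23/48), radius 1/120

Below d4, radii multiply path by path; the x-disk centers shift.
input x5: applying the 1 nested substitution gives center (-1/2, 0), radius 1/10
input x2: applying the 2 nested substitutions gives center (1/18, -5/18), radius 1/81
input x4: applying the 2 nested substitutions gives center (-1/18, -7/36), radius 1/90
input x3: applying the 3 nested substitutions gives center (13/48, -137/288), radius 1/1152
input x1: applying the 3 nested substitutions gives center (77/288, -23/48), radius 1/1152
input x6: applying the 2 nested substitutions gives center (1/4, -23/48), radius 1/120


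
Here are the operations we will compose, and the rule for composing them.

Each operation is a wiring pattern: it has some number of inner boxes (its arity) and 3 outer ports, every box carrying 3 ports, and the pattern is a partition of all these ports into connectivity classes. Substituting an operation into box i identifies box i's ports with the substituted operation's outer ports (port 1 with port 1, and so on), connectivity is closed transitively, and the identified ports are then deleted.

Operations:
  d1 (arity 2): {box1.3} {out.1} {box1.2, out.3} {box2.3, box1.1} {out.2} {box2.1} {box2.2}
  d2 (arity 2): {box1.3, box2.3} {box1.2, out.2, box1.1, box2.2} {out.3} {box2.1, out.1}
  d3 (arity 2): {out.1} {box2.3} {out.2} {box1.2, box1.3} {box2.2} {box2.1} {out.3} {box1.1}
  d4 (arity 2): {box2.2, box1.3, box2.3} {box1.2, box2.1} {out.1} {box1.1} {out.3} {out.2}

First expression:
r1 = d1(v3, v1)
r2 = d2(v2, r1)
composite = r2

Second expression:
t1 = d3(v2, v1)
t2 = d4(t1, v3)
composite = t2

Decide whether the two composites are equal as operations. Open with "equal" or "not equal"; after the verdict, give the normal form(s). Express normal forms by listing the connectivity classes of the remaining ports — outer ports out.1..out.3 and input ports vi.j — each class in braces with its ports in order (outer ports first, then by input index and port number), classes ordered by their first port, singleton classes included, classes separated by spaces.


not equal; the first gives {out.1} {out.2, v2.1, v2.2} {out.3} {v1.1} {v1.2} {v1.3, v3.1} {v2.3, v3.2} {v3.3} and the second {out.1} {out.2} {out.3} {v1.1} {v1.2} {v1.3} {v2.1} {v2.2, v2.3} {v3.1} {v3.2, v3.3}

The first expression, normalized: {out.1} {out.2, v2.1, v2.2} {out.3} {v1.1} {v1.2} {v1.3, v3.1} {v2.3, v3.2} {v3.3}
The second expression, normalized: {out.1} {out.2} {out.3} {v1.1} {v1.2} {v1.3} {v2.1} {v2.2, v2.3} {v3.1} {v3.2, v3.3}
They disagree, so not equal.


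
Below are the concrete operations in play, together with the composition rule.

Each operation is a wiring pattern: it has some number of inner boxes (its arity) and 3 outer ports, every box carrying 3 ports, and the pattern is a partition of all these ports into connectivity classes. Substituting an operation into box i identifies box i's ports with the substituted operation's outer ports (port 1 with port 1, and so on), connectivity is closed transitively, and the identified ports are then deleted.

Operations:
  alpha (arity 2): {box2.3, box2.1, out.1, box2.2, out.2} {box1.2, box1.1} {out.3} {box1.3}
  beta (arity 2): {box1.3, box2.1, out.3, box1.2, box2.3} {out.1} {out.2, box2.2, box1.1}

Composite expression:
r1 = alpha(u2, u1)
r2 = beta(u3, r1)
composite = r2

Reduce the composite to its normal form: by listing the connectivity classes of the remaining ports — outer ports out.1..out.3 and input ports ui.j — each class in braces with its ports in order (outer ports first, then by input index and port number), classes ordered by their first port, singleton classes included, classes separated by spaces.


{out.1} {out.2, out.3, u1.1, u1.2, u1.3, u3.1, u3.2, u3.3} {u2.1, u2.2} {u2.3}

Treat the ports identified at beta as solder joints: merge, then drop.
after alpha, the pattern on (u2, u1) reads {out.1, out.2, u1.1, u1.2, u1.3} {out.3} {u2.1, u2.2} {u2.3} (out.j = its outer ports)
after beta, the pattern on (u3, u2, u1) reads {out.1} {out.2, out.3, u1.1, u1.2, u1.3, u3.1, u3.2, u3.3} {u2.1, u2.2} {u2.3} (out.j = its outer ports)


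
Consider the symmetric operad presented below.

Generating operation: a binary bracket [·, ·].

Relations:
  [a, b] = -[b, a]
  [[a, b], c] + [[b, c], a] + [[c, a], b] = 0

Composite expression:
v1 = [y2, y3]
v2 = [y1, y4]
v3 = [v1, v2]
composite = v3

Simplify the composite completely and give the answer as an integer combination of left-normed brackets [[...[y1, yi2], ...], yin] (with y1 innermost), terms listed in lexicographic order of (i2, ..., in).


Skip Jacobi rewriting: expand, keep y1-initial words, read off terms.
Composite bracket: [[y2, y3], [y1, y4]]
Expanding via [a, b] = ab - ba: 8 signed words (2^3 = 8).
Words beginning with y1 determine it all:
  word y1y4y2y3 has sign -1, contributing -[[[y1, y4], y2], y3]
  word y1y4y3y2 has sign +1, contributing +[[[y1, y4], y3], y2]

-[[[y1, y4], y2], y3] + [[[y1, y4], y3], y2]


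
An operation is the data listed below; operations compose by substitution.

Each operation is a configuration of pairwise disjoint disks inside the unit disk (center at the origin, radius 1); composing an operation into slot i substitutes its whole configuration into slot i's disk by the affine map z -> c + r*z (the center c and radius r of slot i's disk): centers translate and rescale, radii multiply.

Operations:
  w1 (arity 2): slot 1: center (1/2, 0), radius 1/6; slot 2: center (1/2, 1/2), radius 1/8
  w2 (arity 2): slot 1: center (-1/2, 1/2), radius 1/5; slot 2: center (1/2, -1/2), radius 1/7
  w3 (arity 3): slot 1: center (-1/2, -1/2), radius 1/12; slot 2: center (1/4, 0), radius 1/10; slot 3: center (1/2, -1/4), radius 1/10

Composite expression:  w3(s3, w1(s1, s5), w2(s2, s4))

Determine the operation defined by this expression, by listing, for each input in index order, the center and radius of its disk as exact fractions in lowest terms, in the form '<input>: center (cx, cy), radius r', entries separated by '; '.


Below w3, radii multiply path by path; the s-disk centers shift.
tracing s3 down its 1-map path: center (-1/2, -1/2), radius 1/12
tracing s1 down its 2-map path: center (3/10, 0), radius 1/60
tracing s5 down its 2-map path: center (3/10, 1/20), radius 1/80
tracing s2 down its 2-map path: center (9/20, -1/5), radius 1/50
tracing s4 down its 2-map path: center (11/20, -3/10), radius 1/70

s1: center (3/10, 0), radius 1/60; s2: center (9/20, -1/5), radius 1/50; s3: center (-1/2, -1/2), radius 1/12; s4: center (11/20, -3/10), radius 1/70; s5: center (3/10, 1/20), radius 1/80


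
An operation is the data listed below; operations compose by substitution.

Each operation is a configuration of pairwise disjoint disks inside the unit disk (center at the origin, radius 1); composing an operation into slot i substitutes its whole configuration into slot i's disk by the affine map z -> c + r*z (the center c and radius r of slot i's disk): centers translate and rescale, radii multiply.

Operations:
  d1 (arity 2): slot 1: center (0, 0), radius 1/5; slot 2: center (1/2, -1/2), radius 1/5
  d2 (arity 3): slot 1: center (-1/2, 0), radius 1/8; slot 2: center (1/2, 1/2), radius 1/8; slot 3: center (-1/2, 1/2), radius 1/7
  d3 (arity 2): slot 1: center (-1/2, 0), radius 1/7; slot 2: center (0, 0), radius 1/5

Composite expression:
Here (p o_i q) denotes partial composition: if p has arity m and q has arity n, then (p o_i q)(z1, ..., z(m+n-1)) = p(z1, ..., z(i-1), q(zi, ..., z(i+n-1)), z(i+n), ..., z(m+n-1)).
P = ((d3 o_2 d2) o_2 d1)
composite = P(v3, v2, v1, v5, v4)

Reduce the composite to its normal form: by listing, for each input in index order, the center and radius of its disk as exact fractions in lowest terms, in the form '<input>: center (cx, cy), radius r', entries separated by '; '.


v1: center (-7/80, -1/80), radius 1/200; v2: center (-1/10, 0), radius 1/200; v3: center (-1/2, 0), radius 1/7; v4: center (-1/10, 1/10), radius 1/35; v5: center (1/10, 1/10), radius 1/40

Nesting under d3 composes maps z -> c + r*z down each v-path.
input v3: applying the 1 nested substitution gives center (-1/2, 0), radius 1/7
input v2: applying the 3 nested substitutions gives center (-1/10, 0), radius 1/200
input v1: applying the 3 nested substitutions gives center (-7/80, -1/80), radius 1/200
input v5: applying the 2 nested substitutions gives center (1/10, 1/10), radius 1/40
input v4: applying the 2 nested substitutions gives center (-1/10, 1/10), radius 1/35


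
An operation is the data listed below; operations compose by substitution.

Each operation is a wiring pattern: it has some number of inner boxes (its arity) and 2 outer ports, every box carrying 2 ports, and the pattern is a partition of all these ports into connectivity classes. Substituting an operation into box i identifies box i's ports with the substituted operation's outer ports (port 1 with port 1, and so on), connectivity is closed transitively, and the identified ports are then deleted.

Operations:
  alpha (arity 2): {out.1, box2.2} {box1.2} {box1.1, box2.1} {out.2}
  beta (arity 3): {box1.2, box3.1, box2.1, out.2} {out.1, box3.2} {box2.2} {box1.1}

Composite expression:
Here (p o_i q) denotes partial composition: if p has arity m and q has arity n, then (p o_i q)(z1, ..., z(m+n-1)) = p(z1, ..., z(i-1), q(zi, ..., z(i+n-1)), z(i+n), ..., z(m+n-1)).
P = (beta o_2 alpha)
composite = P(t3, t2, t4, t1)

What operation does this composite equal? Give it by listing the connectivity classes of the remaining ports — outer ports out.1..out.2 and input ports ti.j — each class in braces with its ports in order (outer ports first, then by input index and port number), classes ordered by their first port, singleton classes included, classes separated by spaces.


{out.1, t1.2} {out.2, t1.1, t3.2, t4.2} {t2.1, t4.1} {t2.2} {t3.1}

After gluing at beta, chains via deleted ports link the t-ports.
stage alpha: inputs (t2, t4), connectivity {out.1, t4.2} {out.2} {t2.1, t4.1} {t2.2}, out.j its boundary
stage beta: inputs (t3, t2, t4, t1), connectivity {out.1, t1.2} {out.2, t1.1, t3.2, t4.2} {t2.1, t4.1} {t2.2} {t3.1}, out.j its boundary


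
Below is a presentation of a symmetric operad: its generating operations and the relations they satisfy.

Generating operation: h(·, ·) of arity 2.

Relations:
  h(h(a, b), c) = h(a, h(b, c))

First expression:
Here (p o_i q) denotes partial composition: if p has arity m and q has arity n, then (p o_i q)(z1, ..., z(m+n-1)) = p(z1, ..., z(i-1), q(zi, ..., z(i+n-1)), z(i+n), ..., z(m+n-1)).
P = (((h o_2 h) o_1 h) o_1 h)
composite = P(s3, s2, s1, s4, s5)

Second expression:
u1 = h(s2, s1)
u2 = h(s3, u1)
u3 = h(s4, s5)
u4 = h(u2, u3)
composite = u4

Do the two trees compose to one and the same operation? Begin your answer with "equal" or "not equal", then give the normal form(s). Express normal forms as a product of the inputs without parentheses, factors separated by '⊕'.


equal — both sides give s3 ⊕ s2 ⊕ s1 ⊕ s4 ⊕ s5

Reducing the first expression gives s3 ⊕ s2 ⊕ s1 ⊕ s4 ⊕ s5
Reducing the second expression gives s3 ⊕ s2 ⊕ s1 ⊕ s4 ⊕ s5
Identical normal forms: equal.


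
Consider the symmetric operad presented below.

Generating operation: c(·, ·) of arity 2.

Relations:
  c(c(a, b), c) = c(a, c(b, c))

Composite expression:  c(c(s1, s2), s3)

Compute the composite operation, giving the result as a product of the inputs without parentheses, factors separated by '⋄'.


Every regrouping of c is equal, so read the s-inputs in written order.
c(s1, s2) unparenthesizes to s1 ⋄ s2
c(c(s1, s2), s3) unparenthesizes to s1 ⋄ s2 ⋄ s3

s1 ⋄ s2 ⋄ s3


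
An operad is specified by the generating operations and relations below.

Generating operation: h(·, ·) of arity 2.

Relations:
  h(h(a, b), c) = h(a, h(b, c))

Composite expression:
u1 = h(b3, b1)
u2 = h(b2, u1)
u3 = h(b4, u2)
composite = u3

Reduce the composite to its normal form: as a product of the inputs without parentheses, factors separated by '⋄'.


All parenthesizations of h agree; list the b-inputs left to right.
h(b3, b1) spells out as b3 ⋄ b1
h(b2, h(b3, b1)) spells out as b2 ⋄ b3 ⋄ b1
h(b4, h(b2, h(b3, b1))) spells out as b4 ⋄ b2 ⋄ b3 ⋄ b1

b4 ⋄ b2 ⋄ b3 ⋄ b1


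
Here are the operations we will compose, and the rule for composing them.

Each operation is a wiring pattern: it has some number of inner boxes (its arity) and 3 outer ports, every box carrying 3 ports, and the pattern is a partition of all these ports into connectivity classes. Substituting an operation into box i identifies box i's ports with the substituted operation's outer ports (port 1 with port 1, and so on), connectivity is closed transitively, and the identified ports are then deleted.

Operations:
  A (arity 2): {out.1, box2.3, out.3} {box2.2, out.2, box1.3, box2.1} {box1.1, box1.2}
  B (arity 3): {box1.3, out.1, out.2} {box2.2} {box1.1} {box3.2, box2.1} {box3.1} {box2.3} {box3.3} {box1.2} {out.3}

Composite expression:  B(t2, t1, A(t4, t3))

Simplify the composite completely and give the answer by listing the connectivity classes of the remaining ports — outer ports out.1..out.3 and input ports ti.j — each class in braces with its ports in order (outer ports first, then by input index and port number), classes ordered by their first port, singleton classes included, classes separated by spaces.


Reachability decides: close wires over B-identified ports.
composing A on (t4, t3), with out.j its own outer ports: {out.1, out.3, t3.3} {out.2, t3.1, t3.2, t4.3} {t4.1, t4.2}
composing B on (t2, t1, t4, t3), with out.j its own outer ports: {out.1, out.2, t2.3} {out.3} {t1.1, t3.1, t3.2, t4.3} {t1.2} {t1.3} {t2.1} {t2.2} {t3.3} {t4.1, t4.2}

{out.1, out.2, t2.3} {out.3} {t1.1, t3.1, t3.2, t4.3} {t1.2} {t1.3} {t2.1} {t2.2} {t3.3} {t4.1, t4.2}


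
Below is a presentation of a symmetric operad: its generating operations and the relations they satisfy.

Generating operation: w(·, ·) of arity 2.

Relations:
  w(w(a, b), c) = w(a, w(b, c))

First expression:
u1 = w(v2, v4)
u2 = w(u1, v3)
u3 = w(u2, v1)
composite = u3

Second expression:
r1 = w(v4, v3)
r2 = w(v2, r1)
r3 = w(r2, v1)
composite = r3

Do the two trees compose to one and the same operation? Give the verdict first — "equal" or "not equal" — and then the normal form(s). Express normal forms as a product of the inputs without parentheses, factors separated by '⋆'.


equal: each reduces to v2 ⋆ v4 ⋆ v3 ⋆ v1

In normal form, the first expression is v2 ⋆ v4 ⋆ v3 ⋆ v1
In normal form, the second expression is v2 ⋆ v4 ⋆ v3 ⋆ v1
The forms coincide; equal.


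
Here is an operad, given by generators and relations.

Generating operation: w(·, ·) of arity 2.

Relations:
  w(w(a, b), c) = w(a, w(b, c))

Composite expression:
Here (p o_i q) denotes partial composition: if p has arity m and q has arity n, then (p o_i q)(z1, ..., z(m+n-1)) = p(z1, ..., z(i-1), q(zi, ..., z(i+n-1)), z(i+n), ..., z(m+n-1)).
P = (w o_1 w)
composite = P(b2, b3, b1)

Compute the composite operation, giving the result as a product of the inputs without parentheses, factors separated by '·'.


The w-tree's shape is irrelevant; the b-reading-order decides.
w(b2, b3) linearizes to b2 · b3
w(w(b2, b3), b1) linearizes to b2 · b3 · b1

b2 · b3 · b1


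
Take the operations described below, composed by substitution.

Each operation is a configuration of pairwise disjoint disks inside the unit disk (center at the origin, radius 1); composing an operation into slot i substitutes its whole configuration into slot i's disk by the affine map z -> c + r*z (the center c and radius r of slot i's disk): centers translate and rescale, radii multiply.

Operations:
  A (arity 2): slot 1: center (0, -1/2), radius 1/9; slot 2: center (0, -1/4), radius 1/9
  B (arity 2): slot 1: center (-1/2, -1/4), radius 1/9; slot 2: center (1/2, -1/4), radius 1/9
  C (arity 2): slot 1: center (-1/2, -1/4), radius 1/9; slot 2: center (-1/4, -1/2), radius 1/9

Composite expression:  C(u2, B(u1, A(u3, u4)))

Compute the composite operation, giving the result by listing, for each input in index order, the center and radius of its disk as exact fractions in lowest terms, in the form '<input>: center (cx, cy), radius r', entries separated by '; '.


Below C, radii multiply path by path; the u-disk centers shift.
input u2: applying the 1 nested substitution gives center (-1/2, -1/4), radius 1/9
input u1: applying the 2 nested substitutions gives center (-11/36, -19/36), radius 1/81
input u3: applying the 3 nested substitutions gives center (-7/36, -173/324), radius 1/729
input u4: applying the 3 nested substitutions gives center (-7/36, -43/81), radius 1/729

u1: center (-11/36, -19/36), radius 1/81; u2: center (-1/2, -1/4), radius 1/9; u3: center (-7/36, -173/324), radius 1/729; u4: center (-7/36, -43/81), radius 1/729


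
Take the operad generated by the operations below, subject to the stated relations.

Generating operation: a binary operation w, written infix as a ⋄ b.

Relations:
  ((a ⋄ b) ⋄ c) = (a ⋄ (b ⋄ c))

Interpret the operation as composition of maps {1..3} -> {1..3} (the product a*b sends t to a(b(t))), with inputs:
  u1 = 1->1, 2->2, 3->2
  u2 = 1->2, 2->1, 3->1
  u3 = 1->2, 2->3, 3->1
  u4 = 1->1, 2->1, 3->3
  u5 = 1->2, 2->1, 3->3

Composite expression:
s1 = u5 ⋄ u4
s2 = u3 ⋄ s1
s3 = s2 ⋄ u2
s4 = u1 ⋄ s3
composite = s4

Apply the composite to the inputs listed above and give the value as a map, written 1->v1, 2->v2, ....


(u5 ⋄ u4) = 1->2, 2->2, 3->3
(u3 ⋄ (u5 ⋄ u4)) = 1->3, 2->3, 3->1
((u3 ⋄ (u5 ⋄ u4)) ⋄ u2) = 1->3, 2->3, 3->3
(u1 ⋄ ((u3 ⋄ (u5 ⋄ u4)) ⋄ u2)) = 1->2, 2->2, 3->2

1->2, 2->2, 3->2


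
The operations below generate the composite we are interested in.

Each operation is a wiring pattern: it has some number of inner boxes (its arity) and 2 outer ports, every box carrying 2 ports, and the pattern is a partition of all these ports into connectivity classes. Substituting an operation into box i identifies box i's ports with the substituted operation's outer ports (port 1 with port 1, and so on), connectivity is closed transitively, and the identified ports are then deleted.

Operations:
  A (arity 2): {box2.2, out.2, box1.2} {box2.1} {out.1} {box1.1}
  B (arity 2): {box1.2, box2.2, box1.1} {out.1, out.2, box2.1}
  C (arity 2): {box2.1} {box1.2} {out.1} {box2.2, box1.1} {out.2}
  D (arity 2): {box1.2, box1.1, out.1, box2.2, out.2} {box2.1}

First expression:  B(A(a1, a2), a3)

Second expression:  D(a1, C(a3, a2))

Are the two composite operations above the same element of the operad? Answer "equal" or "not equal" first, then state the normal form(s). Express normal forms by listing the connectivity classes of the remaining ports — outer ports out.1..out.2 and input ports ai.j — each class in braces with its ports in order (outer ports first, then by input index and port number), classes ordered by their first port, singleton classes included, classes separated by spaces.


not equal: they reduce to {out.1, out.2, a3.1} {a1.1} {a1.2, a2.2, a3.2} {a2.1} and {out.1, out.2, a1.1, a1.2} {a2.1} {a2.2, a3.1} {a3.2}

The first expression reduces to {out.1, out.2, a3.1} {a1.1} {a1.2, a2.2, a3.2} {a2.1}
The second expression reduces to {out.1, out.2, a1.1, a1.2} {a2.1} {a2.2, a3.1} {a3.2}
Distinct normal forms: not equal.


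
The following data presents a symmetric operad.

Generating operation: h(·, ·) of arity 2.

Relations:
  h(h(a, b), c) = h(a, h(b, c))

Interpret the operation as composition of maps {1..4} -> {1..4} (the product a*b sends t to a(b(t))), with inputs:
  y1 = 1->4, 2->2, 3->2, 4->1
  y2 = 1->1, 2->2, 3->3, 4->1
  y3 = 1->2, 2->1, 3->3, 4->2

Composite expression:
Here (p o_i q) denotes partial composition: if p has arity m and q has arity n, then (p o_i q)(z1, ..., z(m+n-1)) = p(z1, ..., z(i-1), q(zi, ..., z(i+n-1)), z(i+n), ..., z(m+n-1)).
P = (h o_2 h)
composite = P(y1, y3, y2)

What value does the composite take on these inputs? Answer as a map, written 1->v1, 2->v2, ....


h(y3, y2) = 1->2, 2->1, 3->3, 4->2
h(y1, h(y3, y2)) = 1->2, 2->4, 3->2, 4->2

1->2, 2->4, 3->2, 4->2


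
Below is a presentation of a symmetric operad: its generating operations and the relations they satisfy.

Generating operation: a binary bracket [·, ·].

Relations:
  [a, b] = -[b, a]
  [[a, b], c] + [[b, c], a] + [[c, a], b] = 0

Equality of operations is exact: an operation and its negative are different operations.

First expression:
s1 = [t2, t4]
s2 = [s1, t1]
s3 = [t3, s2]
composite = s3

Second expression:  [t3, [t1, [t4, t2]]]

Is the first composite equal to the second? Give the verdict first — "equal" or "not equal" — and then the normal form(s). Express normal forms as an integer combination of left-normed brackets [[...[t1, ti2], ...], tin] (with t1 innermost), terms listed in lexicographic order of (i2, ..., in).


equal; the common form is [[[t1, t2], t4], t3] - [[[t1, t4], t2], t3]

Normal form of the first expression: [[[t1, t2], t4], t3] - [[[t1, t4], t2], t3]
Normal form of the second expression: [[[t1, t2], t4], t3] - [[[t1, t4], t2], t3]
Identical normal forms: equal.


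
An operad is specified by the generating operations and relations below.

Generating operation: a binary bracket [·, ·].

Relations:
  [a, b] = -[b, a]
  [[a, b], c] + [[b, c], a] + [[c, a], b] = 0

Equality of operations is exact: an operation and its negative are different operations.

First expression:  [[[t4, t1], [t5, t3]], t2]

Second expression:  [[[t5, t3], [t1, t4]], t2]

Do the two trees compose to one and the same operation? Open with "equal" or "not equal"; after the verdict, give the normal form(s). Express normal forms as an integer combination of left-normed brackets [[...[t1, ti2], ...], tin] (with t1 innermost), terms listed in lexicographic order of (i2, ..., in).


equal; the common form is [[[[t1, t4], t3], t5], t2] - [[[[t1, t4], t5], t3], t2]

Normal form of the first expression: [[[[t1, t4], t3], t5], t2] - [[[[t1, t4], t5], t3], t2]
Normal form of the second expression: [[[[t1, t4], t3], t5], t2] - [[[[t1, t4], t5], t3], t2]
The normal forms match — equal.


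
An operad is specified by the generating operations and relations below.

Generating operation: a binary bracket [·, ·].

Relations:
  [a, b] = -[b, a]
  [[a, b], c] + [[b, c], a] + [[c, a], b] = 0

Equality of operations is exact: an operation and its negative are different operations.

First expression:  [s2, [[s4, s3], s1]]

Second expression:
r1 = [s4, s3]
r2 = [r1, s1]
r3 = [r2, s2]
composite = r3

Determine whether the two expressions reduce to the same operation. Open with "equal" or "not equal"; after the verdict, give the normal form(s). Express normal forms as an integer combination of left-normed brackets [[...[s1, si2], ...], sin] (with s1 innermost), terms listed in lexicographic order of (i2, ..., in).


not equal — first -[[[s1, s3], s4], s2] + [[[s1, s4], s3], s2], second [[[s1, s3], s4], s2] - [[[s1, s4], s3], s2]

Normal form of the first expression: -[[[s1, s3], s4], s2] + [[[s1, s4], s3], s2]
Normal form of the second expression: [[[s1, s3], s4], s2] - [[[s1, s4], s3], s2]
Different reductions; not equal.


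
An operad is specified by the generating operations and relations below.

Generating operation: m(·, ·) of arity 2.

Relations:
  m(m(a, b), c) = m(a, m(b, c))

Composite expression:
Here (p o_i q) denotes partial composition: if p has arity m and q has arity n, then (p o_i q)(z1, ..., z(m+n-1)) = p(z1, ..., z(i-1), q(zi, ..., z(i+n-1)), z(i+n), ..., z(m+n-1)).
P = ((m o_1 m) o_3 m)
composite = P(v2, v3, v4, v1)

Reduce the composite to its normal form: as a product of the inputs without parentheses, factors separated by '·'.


v2 · v3 · v4 · v1


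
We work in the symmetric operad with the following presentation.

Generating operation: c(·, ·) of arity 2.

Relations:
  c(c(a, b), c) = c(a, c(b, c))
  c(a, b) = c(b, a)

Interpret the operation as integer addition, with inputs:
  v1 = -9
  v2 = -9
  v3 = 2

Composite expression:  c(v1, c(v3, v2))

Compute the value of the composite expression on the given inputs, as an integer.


-16

c(v3, v2) = -7
c(v1, c(v3, v2)) = -16


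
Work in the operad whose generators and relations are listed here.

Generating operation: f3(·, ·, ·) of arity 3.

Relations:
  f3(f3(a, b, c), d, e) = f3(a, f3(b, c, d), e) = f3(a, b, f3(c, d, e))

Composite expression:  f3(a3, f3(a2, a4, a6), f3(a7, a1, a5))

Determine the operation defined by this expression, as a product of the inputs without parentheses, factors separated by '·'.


a3 · a2 · a4 · a6 · a7 · a1 · a5

Every regrouping of f3 is equal, so read the a-inputs in written order.
f3(a2, a4, a6) reduces to a2 · a4 · a6
f3(a7, a1, a5) reduces to a7 · a1 · a5
f3(a3, f3(a2, a4, a6), f3(a7, a1, a5)) reduces to a3 · a2 · a4 · a6 · a7 · a1 · a5


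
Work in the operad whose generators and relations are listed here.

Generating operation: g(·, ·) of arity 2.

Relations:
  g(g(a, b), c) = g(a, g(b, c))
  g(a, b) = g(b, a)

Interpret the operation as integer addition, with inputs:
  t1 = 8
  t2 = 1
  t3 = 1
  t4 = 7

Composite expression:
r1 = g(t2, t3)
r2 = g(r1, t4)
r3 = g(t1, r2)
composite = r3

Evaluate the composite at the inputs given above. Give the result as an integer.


g(t2, t3) = 2
g(g(t2, t3), t4) = 9
g(t1, g(g(t2, t3), t4)) = 17

17


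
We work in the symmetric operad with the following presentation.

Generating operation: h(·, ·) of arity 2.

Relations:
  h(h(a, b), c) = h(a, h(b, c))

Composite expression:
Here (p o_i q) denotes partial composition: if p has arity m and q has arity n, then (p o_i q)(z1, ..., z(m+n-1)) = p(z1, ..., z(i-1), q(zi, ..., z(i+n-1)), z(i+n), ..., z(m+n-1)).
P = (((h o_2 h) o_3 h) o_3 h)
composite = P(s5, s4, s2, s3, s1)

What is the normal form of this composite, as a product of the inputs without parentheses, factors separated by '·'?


s5 · s4 · s2 · s3 · s1

Every regrouping of h is equal, so read the s-inputs in written order.
h(s2, s3) spells out as s2 · s3
h(h(s2, s3), s1) spells out as s2 · s3 · s1
h(s4, h(h(s2, s3), s1)) spells out as s4 · s2 · s3 · s1
h(s5, h(s4, h(h(s2, s3), s1))) spells out as s5 · s4 · s2 · s3 · s1


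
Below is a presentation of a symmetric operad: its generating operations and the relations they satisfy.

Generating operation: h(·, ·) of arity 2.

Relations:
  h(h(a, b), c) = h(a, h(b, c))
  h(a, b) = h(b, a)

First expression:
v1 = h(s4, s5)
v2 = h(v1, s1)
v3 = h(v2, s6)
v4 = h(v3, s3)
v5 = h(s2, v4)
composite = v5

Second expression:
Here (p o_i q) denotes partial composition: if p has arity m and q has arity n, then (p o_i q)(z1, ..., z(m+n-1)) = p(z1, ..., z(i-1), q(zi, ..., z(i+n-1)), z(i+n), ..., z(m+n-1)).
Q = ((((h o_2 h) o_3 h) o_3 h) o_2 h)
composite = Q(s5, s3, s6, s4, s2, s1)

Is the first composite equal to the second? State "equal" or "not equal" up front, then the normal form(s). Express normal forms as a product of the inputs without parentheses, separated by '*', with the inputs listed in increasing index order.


Normal form of the first expression: s1 * s2 * s3 * s4 * s5 * s6
Normal form of the second expression: s1 * s2 * s3 * s4 * s5 * s6
Both agree, so they are equal.

equal; the common form is s1 * s2 * s3 * s4 * s5 * s6


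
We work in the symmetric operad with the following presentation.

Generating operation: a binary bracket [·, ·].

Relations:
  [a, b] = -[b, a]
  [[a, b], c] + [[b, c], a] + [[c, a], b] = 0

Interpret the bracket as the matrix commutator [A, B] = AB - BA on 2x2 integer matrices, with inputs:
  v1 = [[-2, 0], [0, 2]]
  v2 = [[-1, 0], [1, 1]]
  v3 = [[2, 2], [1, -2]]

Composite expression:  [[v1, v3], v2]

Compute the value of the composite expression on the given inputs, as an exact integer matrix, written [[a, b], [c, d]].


[[-8, -16], [-8, 8]]

[v1, v3] = [[0, -8], [4, 0]]
[[v1, v3], v2] = [[-8, -16], [-8, 8]]
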